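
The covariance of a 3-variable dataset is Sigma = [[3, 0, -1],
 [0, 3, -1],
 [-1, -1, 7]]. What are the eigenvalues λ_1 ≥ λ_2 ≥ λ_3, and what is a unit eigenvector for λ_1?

Step 1 — characteristic polynomial p(λ) = det(λI - Sigma) = λ³ - tr·λ² + c_1·λ - det, where tr = trace, c_1 = sum of the principal 2×2 minors, det = det(Sigma):
  tr = 3 + 3 + 7 = 13,
  c_1 = (3·3 - (0)²) + (3·7 - (-1)²) + (3·7 - (-1)²) = 9 + 20 + 20 = 49,
  det = 3·(3·7 - (-1)²) - (0)·((0)·7 - (-1)·(-1)) + (-1)·((0)·(-1) - 3·(-1)) = 3·(20) - (0)·(-1) + (-1)·(3) = 57.
  So p(λ) = λ³ - 13λ² + 49λ - 57.
Step 2 — look for an integer root (rational root theorem: any rational root is an integer divisor of 57). Testing λ = 3:
  p(3) = 27 - 117 + 147 - 57 = 0  ✓
  Dividing out (λ - 3): p(λ) = (λ - 3)(λ² - 10λ + 19).
Step 3 — remaining eigenvalues from the quadratic λ² - 10λ + 19 = 0:
  Δ = 10² - 4·19 = 100 - 76 = 24,  λ = (10 ± √24)/2 = (10 ± 4.899)/2 ≈ 7.4495 or 2.5505.
  Sorted: λ_1 = 7.4495,  λ_2 = 3,  λ_3 = 2.5505  (check: sum = 13 = tr ✓).

Step 4 — unit eigenvector for λ_1 ≈ 7.4495: v spans the null space of (Sigma - λ_1 I), whose rows are
  r_1 = (-4.4495, 0, -1),  r_2 = (0, -4.4495, -1),  r_3 = (-1, -1, -0.4495).
  v is orthogonal to every row, so take v ∝ r_1 × r_2 = ((0)·(-1) - (-1)·(-4.4495), (-1)·(0) - (-4.4495)·(-1), (-4.4495)·(-4.4495) - (0)·(0)) ≈ (-4.4495, -4.4495, 19.798).
  Rescale (multiply by -1 so the first nonzero entry is positive): u = (4.4495, 4.4495, -19.798).
  ||u|| = √((4.4495)² + (4.4495)² + (-19.798)²) = √(431.5551) ≈ 20.7739,  v_1 = u/||u|| ≈ (0.2142, 0.2142, -0.953) (||v_1|| = 1).

λ_1 = 7.4495,  λ_2 = 3,  λ_3 = 2.5505;  v_1 ≈ (0.2142, 0.2142, -0.953)


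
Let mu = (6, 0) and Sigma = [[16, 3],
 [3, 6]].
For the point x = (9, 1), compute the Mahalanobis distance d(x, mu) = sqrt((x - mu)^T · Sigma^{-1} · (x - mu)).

Step 1 — centre the observation: (x - mu) = (3, 1).

Step 2 — invert Sigma. det(Sigma) = 16·6 - (3)² = 87.
  Sigma^{-1} = (1/det) · [[d, -b], [-b, a]] = [[0.069, -0.0345],
 [-0.0345, 0.1839]].

Step 3 — form the quadratic (x - mu)^T · Sigma^{-1} · (x - mu):
  Sigma^{-1} · (x - mu) = (0.1724, 0.0805).
  (x - mu)^T · [Sigma^{-1} · (x - mu)] = (3)·(0.1724) + (1)·(0.0805) = 0.5977.

Step 4 — take square root: d = √(0.5977) ≈ 0.7731.

d(x, mu) = √(0.5977) ≈ 0.7731


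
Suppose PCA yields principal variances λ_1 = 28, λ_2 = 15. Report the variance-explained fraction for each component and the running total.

Step 1 — total variance = trace(Sigma) = Σ λ_i = 28 + 15 = 43.

Step 2 — fraction explained by component i = λ_i / Σ λ:
  PC1: 28/43 = 0.6512
  PC2: 15/43 = 0.3488

Step 3 — cumulative fraction after k components = (λ_1 + ... + λ_k) / Σ λ:
  k = 1: 28/43 = 0.6512
  k = 2: (28 + 15)/43 = 43/43 = 1

Summary (fraction, with percent):

explained: PC1 0.6512 (65.12%), PC2 0.3488 (34.88%);  cumulative: 0.6512, 1


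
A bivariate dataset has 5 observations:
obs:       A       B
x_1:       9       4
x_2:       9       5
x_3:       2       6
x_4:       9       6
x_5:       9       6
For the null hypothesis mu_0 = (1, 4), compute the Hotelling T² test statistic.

Step 1 — sample mean vector:
  mean(A) = (9 + 9 + 2 + 9 + 9) / 5 = 38/5 = 7.6
  mean(B) = (4 + 5 + 6 + 6 + 6) / 5 = 27/5 = 5.4
  x̄ = (7.6, 5.4),  deviation x̄ - mu_0 = (7.6, 5.4) - (1, 4) = (6.6, 1.4).

Step 2 — sample covariance matrix, S[i,j] = (1/(n-1)) · Σ_k (x_{k,i} - mean_i) · (x_{k,j} - mean_j), divisor n-1 = 4:
  S[A,A] = ((1.4)·(1.4) + (1.4)·(1.4) + (-5.6)·(-5.6) + (1.4)·(1.4) + (1.4)·(1.4)) / 4 = 39.2/4 = 9.8
  S[A,B] = ((1.4)·(-1.4) + (1.4)·(-0.4) + (-5.6)·(0.6) + (1.4)·(0.6) + (1.4)·(0.6)) / 4 = -4.2/4 = -1.05
  S[B,B] = ((-1.4)·(-1.4) + (-0.4)·(-0.4) + (0.6)·(0.6) + (0.6)·(0.6) + (0.6)·(0.6)) / 4 = 3.2/4 = 0.8
  S = [[9.8, -1.05],
 [-1.05, 0.8]].

Step 3 — invert S. det(S) = 9.8·0.8 - (-1.05)² = 6.7375.
  S^{-1} = (1/det) · [[d, -b], [-b, a]] = [[0.1187, 0.1558],
 [0.1558, 1.4545]].

Step 4 — quadratic form (x̄ - mu_0)^T · S^{-1} · (x̄ - mu_0):
  S^{-1} · (x̄ - mu_0) = (1.0019, 3.0649),
  (x̄ - mu_0)^T · [...] = (6.6)·(1.0019) + (1.4)·(3.0649) = 10.9032.

Step 5 — scale by n: T² = 5 · 10.9032 = 54.5158.

T² ≈ 54.5158


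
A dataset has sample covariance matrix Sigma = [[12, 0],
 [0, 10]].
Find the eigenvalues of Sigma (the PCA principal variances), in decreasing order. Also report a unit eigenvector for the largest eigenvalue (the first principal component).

Step 1 — characteristic polynomial of 2×2 Sigma:
  det(Sigma - λI) = λ² - trace · λ + det = 0.
  trace = 12 + 10 = 22, det = 12·10 - (0)² = 120.
Step 2 — discriminant:
  Δ = trace² - 4·det = 484 - 480 = 4.
Step 3 — eigenvalues:
  λ = (trace ± √Δ)/2 = (22 ± 2)/2,
  λ_1 = 12,  λ_2 = 10.

Step 4 — unit eigenvector for λ_1: Sigma is diagonal, so its eigenvectors are the coordinate axes. λ_1 = 12 is the diagonal entry on the first coordinate axis, hence
  v_1 = (1, 0) (||v_1|| = 1).

λ_1 = 12,  λ_2 = 10;  v_1 ≈ (1, 0)


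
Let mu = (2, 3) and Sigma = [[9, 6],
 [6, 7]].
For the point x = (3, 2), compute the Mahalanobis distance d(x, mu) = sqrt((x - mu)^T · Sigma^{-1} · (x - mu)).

Step 1 — centre the observation: (x - mu) = (1, -1).

Step 2 — invert Sigma. det(Sigma) = 9·7 - (6)² = 27.
  Sigma^{-1} = (1/det) · [[d, -b], [-b, a]] = [[0.2593, -0.2222],
 [-0.2222, 0.3333]].

Step 3 — form the quadratic (x - mu)^T · Sigma^{-1} · (x - mu):
  Sigma^{-1} · (x - mu) = (0.4815, -0.5556).
  (x - mu)^T · [Sigma^{-1} · (x - mu)] = (1)·(0.4815) + (-1)·(-0.5556) = 1.037.

Step 4 — take square root: d = √(1.037) ≈ 1.0184.

d(x, mu) = √(1.037) ≈ 1.0184


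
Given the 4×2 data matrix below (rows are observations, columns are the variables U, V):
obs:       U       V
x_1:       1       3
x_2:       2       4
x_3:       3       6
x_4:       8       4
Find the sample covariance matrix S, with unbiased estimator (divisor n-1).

Step 1 — column means:
  mean(U) = (1 + 2 + 3 + 8) / 4 = 14/4 = 3.5
  mean(V) = (3 + 4 + 6 + 4) / 4 = 17/4 = 4.25

Step 2 — sample covariance S[i,j] = (1/(n-1)) · Σ_k (x_{k,i} - mean_i) · (x_{k,j} - mean_j), with n-1 = 3.
  S[U,U] = ((-2.5)·(-2.5) + (-1.5)·(-1.5) + (-0.5)·(-0.5) + (4.5)·(4.5)) / 3 = 29/3 = 9.6667
  S[U,V] = ((-2.5)·(-1.25) + (-1.5)·(-0.25) + (-0.5)·(1.75) + (4.5)·(-0.25)) / 3 = 1.5/3 = 0.5
  S[V,V] = ((-1.25)·(-1.25) + (-0.25)·(-0.25) + (1.75)·(1.75) + (-0.25)·(-0.25)) / 3 = 4.75/3 = 1.5833

S is symmetric (S[j,i] = S[i,j]). Assembling:

S = [[9.6667, 0.5],
 [0.5, 1.5833]]


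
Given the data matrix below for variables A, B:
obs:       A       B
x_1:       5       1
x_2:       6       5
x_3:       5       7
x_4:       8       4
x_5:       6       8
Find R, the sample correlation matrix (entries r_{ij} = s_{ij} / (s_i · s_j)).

Step 1 — column means:
  mean(A) = (5 + 6 + 5 + 8 + 6) / 5 = 30/5 = 6
  mean(B) = (1 + 5 + 7 + 4 + 8) / 5 = 25/5 = 5

Step 2 — sample variances and covariances s[i,j] = (1/(n-1)) · Σ_k (x_{k,i} - mean_i) · (x_{k,j} - mean_j), with n-1 = 4:
  s[A,A] = ((-1)·(-1) + (0)·(0) + (-1)·(-1) + (2)·(2) + (0)·(0)) / 4 = 6/4 = 1.5
  s[A,B] = ((-1)·(-4) + (0)·(0) + (-1)·(2) + (2)·(-1) + (0)·(3)) / 4 = 0/4 = 0
  s[B,B] = ((-4)·(-4) + (0)·(0) + (2)·(2) + (-1)·(-1) + (3)·(3)) / 4 = 30/4 = 7.5
  Sample standard deviations s_i = √(s[i,i]):
  s(A) = √(1.5) = 1.2247
  s(B) = √(7.5) = 2.7386

Step 3 — r_{ij} = s_{ij} / (s_i · s_j):
  r[A,A] = 1 (diagonal).
  r[A,B] = 0 / (1.2247 · 2.7386) = 0 / 3.3541 = 0
  r[B,B] = 1 (diagonal).

R is symmetric with unit diagonal. Assembling:

R = [[1, 0],
 [0, 1]]


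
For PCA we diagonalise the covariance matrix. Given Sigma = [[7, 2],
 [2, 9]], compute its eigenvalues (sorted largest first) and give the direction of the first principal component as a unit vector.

Step 1 — characteristic polynomial of 2×2 Sigma:
  det(Sigma - λI) = λ² - trace · λ + det = 0.
  trace = 7 + 9 = 16, det = 7·9 - (2)² = 59.
Step 2 — discriminant:
  Δ = trace² - 4·det = 256 - 236 = 20.
Step 3 — eigenvalues:
  λ = (trace ± √Δ)/2 = (16 ± 4.4721)/2,
  λ_1 = 10.2361,  λ_2 = 5.7639.

Step 4 — unit eigenvector for λ_1: solve (Sigma - λ_1 I)v = 0. First row:
  (7 - 10.2361)·v_x + (2)·v_y = 0, i.e. (-3.2361)·v_x + (2)·v_y = 0,
  so v ∝ (b, λ_1 - a) = (2, 3.2361) = u.
  ||u|| = √((2)² + (3.2361)²) = √(14.4721) ≈ 3.8042,
  v_1 = u/||u|| ≈ (0.5257, 0.8507) (||v_1|| = 1).

λ_1 = 10.2361,  λ_2 = 5.7639;  v_1 ≈ (0.5257, 0.8507)


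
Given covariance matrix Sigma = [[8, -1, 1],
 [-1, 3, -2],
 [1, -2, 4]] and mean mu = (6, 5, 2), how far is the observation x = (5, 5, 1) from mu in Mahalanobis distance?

Step 1 — centre the observation: (x - mu) = (-1, 0, -1).

Step 2 — invert Sigma (cofactor / det for 3×3, or solve directly):
  Sigma^{-1} = [[0.1311, 0.0328, -0.0164],
 [0.0328, 0.5082, 0.2459],
 [-0.0164, 0.2459, 0.377]].

Step 3 — form the quadratic (x - mu)^T · Sigma^{-1} · (x - mu):
  Sigma^{-1} · (x - mu) = (-0.1148, -0.2787, -0.3607).
  (x - mu)^T · [Sigma^{-1} · (x - mu)] = (-1)·(-0.1148) + (0)·(-0.2787) + (-1)·(-0.3607) = 0.4754.

Step 4 — take square root: d = √(0.4754) ≈ 0.6895.

d(x, mu) = √(0.4754) ≈ 0.6895


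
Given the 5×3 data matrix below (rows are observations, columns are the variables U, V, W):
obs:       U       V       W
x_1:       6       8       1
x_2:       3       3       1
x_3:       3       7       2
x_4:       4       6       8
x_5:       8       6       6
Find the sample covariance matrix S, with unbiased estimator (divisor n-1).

Step 1 — column means:
  mean(U) = (6 + 3 + 3 + 4 + 8) / 5 = 24/5 = 4.8
  mean(V) = (8 + 3 + 7 + 6 + 6) / 5 = 30/5 = 6
  mean(W) = (1 + 1 + 2 + 8 + 6) / 5 = 18/5 = 3.6

Step 2 — sample covariance S[i,j] = (1/(n-1)) · Σ_k (x_{k,i} - mean_i) · (x_{k,j} - mean_j), with n-1 = 4.
  S[U,U] = ((1.2)·(1.2) + (-1.8)·(-1.8) + (-1.8)·(-1.8) + (-0.8)·(-0.8) + (3.2)·(3.2)) / 4 = 18.8/4 = 4.7
  S[U,V] = ((1.2)·(2) + (-1.8)·(-3) + (-1.8)·(1) + (-0.8)·(0) + (3.2)·(0)) / 4 = 6/4 = 1.5
  S[U,W] = ((1.2)·(-2.6) + (-1.8)·(-2.6) + (-1.8)·(-1.6) + (-0.8)·(4.4) + (3.2)·(2.4)) / 4 = 8.6/4 = 2.15
  S[V,V] = ((2)·(2) + (-3)·(-3) + (1)·(1) + (0)·(0) + (0)·(0)) / 4 = 14/4 = 3.5
  S[V,W] = ((2)·(-2.6) + (-3)·(-2.6) + (1)·(-1.6) + (0)·(4.4) + (0)·(2.4)) / 4 = 1/4 = 0.25
  S[W,W] = ((-2.6)·(-2.6) + (-2.6)·(-2.6) + (-1.6)·(-1.6) + (4.4)·(4.4) + (2.4)·(2.4)) / 4 = 41.2/4 = 10.3

S is symmetric (S[j,i] = S[i,j]). Assembling:

S = [[4.7, 1.5, 2.15],
 [1.5, 3.5, 0.25],
 [2.15, 0.25, 10.3]]


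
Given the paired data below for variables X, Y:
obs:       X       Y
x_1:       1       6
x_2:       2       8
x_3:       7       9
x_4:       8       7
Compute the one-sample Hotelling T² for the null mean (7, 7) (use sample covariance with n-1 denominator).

Step 1 — sample mean vector:
  mean(X) = (1 + 2 + 7 + 8) / 4 = 18/4 = 4.5
  mean(Y) = (6 + 8 + 9 + 7) / 4 = 30/4 = 7.5
  x̄ = (4.5, 7.5),  deviation x̄ - mu_0 = (4.5, 7.5) - (7, 7) = (-2.5, 0.5).

Step 2 — sample covariance matrix, S[i,j] = (1/(n-1)) · Σ_k (x_{k,i} - mean_i) · (x_{k,j} - mean_j), divisor n-1 = 3:
  S[X,X] = ((-3.5)·(-3.5) + (-2.5)·(-2.5) + (2.5)·(2.5) + (3.5)·(3.5)) / 3 = 37/3 = 12.3333
  S[X,Y] = ((-3.5)·(-1.5) + (-2.5)·(0.5) + (2.5)·(1.5) + (3.5)·(-0.5)) / 3 = 6/3 = 2
  S[Y,Y] = ((-1.5)·(-1.5) + (0.5)·(0.5) + (1.5)·(1.5) + (-0.5)·(-0.5)) / 3 = 5/3 = 1.6667
  S = [[12.3333, 2],
 [2, 1.6667]].

Step 3 — invert S. det(S) = 12.3333·1.6667 - (2)² = 16.5556.
  S^{-1} = (1/det) · [[d, -b], [-b, a]] = [[0.1007, -0.1208],
 [-0.1208, 0.745]].

Step 4 — quadratic form (x̄ - mu_0)^T · S^{-1} · (x̄ - mu_0):
  S^{-1} · (x̄ - mu_0) = (-0.3121, 0.6745),
  (x̄ - mu_0)^T · [...] = (-2.5)·(-0.3121) + (0.5)·(0.6745) = 1.1174.

Step 5 — scale by n: T² = 4 · 1.1174 = 4.4698.

T² ≈ 4.4698


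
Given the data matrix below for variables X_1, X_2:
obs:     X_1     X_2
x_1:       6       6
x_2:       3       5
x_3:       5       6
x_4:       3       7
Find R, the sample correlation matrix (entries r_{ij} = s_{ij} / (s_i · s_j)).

Step 1 — column means:
  mean(X_1) = (6 + 3 + 5 + 3) / 4 = 17/4 = 4.25
  mean(X_2) = (6 + 5 + 6 + 7) / 4 = 24/4 = 6

Step 2 — sample variances and covariances s[i,j] = (1/(n-1)) · Σ_k (x_{k,i} - mean_i) · (x_{k,j} - mean_j), with n-1 = 3:
  s[X_1,X_1] = ((1.75)·(1.75) + (-1.25)·(-1.25) + (0.75)·(0.75) + (-1.25)·(-1.25)) / 3 = 6.75/3 = 2.25
  s[X_1,X_2] = ((1.75)·(0) + (-1.25)·(-1) + (0.75)·(0) + (-1.25)·(1)) / 3 = 0/3 = 0
  s[X_2,X_2] = ((0)·(0) + (-1)·(-1) + (0)·(0) + (1)·(1)) / 3 = 2/3 = 0.6667
  Sample standard deviations s_i = √(s[i,i]):
  s(X_1) = √(2.25) = 1.5
  s(X_2) = √(0.6667) = 0.8165

Step 3 — r_{ij} = s_{ij} / (s_i · s_j):
  r[X_1,X_1] = 1 (diagonal).
  r[X_1,X_2] = 0 / (1.5 · 0.8165) = 0 / 1.2247 = 0
  r[X_2,X_2] = 1 (diagonal).

R is symmetric with unit diagonal. Assembling:

R = [[1, 0],
 [0, 1]]


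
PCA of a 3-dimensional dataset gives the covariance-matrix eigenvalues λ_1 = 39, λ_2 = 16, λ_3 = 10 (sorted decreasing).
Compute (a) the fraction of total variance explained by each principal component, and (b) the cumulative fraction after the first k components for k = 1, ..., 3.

Step 1 — total variance = trace(Sigma) = Σ λ_i = 39 + 16 + 10 = 65.

Step 2 — fraction explained by component i = λ_i / Σ λ:
  PC1: 39/65 = 0.6
  PC2: 16/65 = 0.2462
  PC3: 10/65 = 0.1538

Step 3 — cumulative fraction after k components = (λ_1 + ... + λ_k) / Σ λ:
  k = 1: 39/65 = 0.6
  k = 2: (39 + 16)/65 = 55/65 = 0.8462
  k = 3: (39 + 16 + 10)/65 = 65/65 = 1

Summary (fraction, with percent):

explained: PC1 0.6 (60%), PC2 0.2462 (24.62%), PC3 0.1538 (15.38%);  cumulative: 0.6, 0.8462, 1


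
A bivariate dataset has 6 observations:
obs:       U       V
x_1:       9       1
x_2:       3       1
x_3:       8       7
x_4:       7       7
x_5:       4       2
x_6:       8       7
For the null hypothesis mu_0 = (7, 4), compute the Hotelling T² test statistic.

Step 1 — sample mean vector:
  mean(U) = (9 + 3 + 8 + 7 + 4 + 8) / 6 = 39/6 = 6.5
  mean(V) = (1 + 1 + 7 + 7 + 2 + 7) / 6 = 25/6 = 4.1667
  x̄ = (6.5, 4.1667),  deviation x̄ - mu_0 = (6.5, 4.1667) - (7, 4) = (-0.5, 0.1667).

Step 2 — sample covariance matrix, S[i,j] = (1/(n-1)) · Σ_k (x_{k,i} - mean_i) · (x_{k,j} - mean_j), divisor n-1 = 5:
  S[U,U] = ((2.5)·(2.5) + (-3.5)·(-3.5) + (1.5)·(1.5) + (0.5)·(0.5) + (-2.5)·(-2.5) + (1.5)·(1.5)) / 5 = 29.5/5 = 5.9
  S[U,V] = ((2.5)·(-3.1667) + (-3.5)·(-3.1667) + (1.5)·(2.8333) + (0.5)·(2.8333) + (-2.5)·(-2.1667) + (1.5)·(2.8333)) / 5 = 18.5/5 = 3.7
  S[V,V] = ((-3.1667)·(-3.1667) + (-3.1667)·(-3.1667) + (2.8333)·(2.8333) + (2.8333)·(2.8333) + (-2.1667)·(-2.1667) + (2.8333)·(2.8333)) / 5 = 48.8333/5 = 9.7667
  S = [[5.9, 3.7],
 [3.7, 9.7667]].

Step 3 — invert S. det(S) = 5.9·9.7667 - (3.7)² = 43.9333.
  S^{-1} = (1/det) · [[d, -b], [-b, a]] = [[0.2223, -0.0842],
 [-0.0842, 0.1343]].

Step 4 — quadratic form (x̄ - mu_0)^T · S^{-1} · (x̄ - mu_0):
  S^{-1} · (x̄ - mu_0) = (-0.1252, 0.0645),
  (x̄ - mu_0)^T · [...] = (-0.5)·(-0.1252) + (0.1667)·(0.0645) = 0.0733.

Step 5 — scale by n: T² = 6 · 0.0733 = 0.4401.

T² ≈ 0.4401


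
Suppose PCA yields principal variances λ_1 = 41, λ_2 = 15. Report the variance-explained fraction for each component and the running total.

Step 1 — total variance = trace(Sigma) = Σ λ_i = 41 + 15 = 56.

Step 2 — fraction explained by component i = λ_i / Σ λ:
  PC1: 41/56 = 0.7321
  PC2: 15/56 = 0.2679

Step 3 — cumulative fraction after k components = (λ_1 + ... + λ_k) / Σ λ:
  k = 1: 41/56 = 0.7321
  k = 2: (41 + 15)/56 = 56/56 = 1

Summary (fraction, with percent):

explained: PC1 0.7321 (73.21%), PC2 0.2679 (26.79%);  cumulative: 0.7321, 1


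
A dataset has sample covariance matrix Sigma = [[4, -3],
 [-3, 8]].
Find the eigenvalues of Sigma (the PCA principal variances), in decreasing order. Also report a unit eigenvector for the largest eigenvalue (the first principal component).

Step 1 — characteristic polynomial of 2×2 Sigma:
  det(Sigma - λI) = λ² - trace · λ + det = 0.
  trace = 4 + 8 = 12, det = 4·8 - (-3)² = 23.
Step 2 — discriminant:
  Δ = trace² - 4·det = 144 - 92 = 52.
Step 3 — eigenvalues:
  λ = (trace ± √Δ)/2 = (12 ± 7.2111)/2,
  λ_1 = 9.6056,  λ_2 = 2.3944.

Step 4 — unit eigenvector for λ_1: solve (Sigma - λ_1 I)v = 0. First row:
  (4 - 9.6056)·v_x + (-3)·v_y = 0, i.e. (-5.6056)·v_x + (-3)·v_y = 0,
  so v ∝ (b, λ_1 - a) = (-3, 5.6056); multiply by -1 so the first entry is positive: u = (3, -5.6056).
  ||u|| = √((3)² + (-5.6056)²) = √(40.4222) ≈ 6.3578,
  v_1 = u/||u|| ≈ (0.4719, -0.8817) (||v_1|| = 1).

λ_1 = 9.6056,  λ_2 = 2.3944;  v_1 ≈ (0.4719, -0.8817)


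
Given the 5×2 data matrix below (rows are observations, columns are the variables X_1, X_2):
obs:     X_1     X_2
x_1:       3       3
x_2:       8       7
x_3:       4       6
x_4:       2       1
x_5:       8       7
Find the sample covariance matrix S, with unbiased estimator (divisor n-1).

Step 1 — column means:
  mean(X_1) = (3 + 8 + 4 + 2 + 8) / 5 = 25/5 = 5
  mean(X_2) = (3 + 7 + 6 + 1 + 7) / 5 = 24/5 = 4.8

Step 2 — sample covariance S[i,j] = (1/(n-1)) · Σ_k (x_{k,i} - mean_i) · (x_{k,j} - mean_j), with n-1 = 4.
  S[X_1,X_1] = ((-2)·(-2) + (3)·(3) + (-1)·(-1) + (-3)·(-3) + (3)·(3)) / 4 = 32/4 = 8
  S[X_1,X_2] = ((-2)·(-1.8) + (3)·(2.2) + (-1)·(1.2) + (-3)·(-3.8) + (3)·(2.2)) / 4 = 27/4 = 6.75
  S[X_2,X_2] = ((-1.8)·(-1.8) + (2.2)·(2.2) + (1.2)·(1.2) + (-3.8)·(-3.8) + (2.2)·(2.2)) / 4 = 28.8/4 = 7.2

S is symmetric (S[j,i] = S[i,j]). Assembling:

S = [[8, 6.75],
 [6.75, 7.2]]


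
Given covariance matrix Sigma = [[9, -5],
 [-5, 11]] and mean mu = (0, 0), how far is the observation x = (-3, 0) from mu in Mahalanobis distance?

Step 1 — centre the observation: (x - mu) = (-3, 0).

Step 2 — invert Sigma. det(Sigma) = 9·11 - (-5)² = 74.
  Sigma^{-1} = (1/det) · [[d, -b], [-b, a]] = [[0.1486, 0.0676],
 [0.0676, 0.1216]].

Step 3 — form the quadratic (x - mu)^T · Sigma^{-1} · (x - mu):
  Sigma^{-1} · (x - mu) = (-0.4459, -0.2027).
  (x - mu)^T · [Sigma^{-1} · (x - mu)] = (-3)·(-0.4459) + (0)·(-0.2027) = 1.3378.

Step 4 — take square root: d = √(1.3378) ≈ 1.1566.

d(x, mu) = √(1.3378) ≈ 1.1566


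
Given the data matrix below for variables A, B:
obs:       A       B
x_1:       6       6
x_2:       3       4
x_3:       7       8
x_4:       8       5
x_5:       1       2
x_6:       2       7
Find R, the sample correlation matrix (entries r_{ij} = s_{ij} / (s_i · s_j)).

Step 1 — column means:
  mean(A) = (6 + 3 + 7 + 8 + 1 + 2) / 6 = 27/6 = 4.5
  mean(B) = (6 + 4 + 8 + 5 + 2 + 7) / 6 = 32/6 = 5.3333

Step 2 — sample variances and covariances s[i,j] = (1/(n-1)) · Σ_k (x_{k,i} - mean_i) · (x_{k,j} - mean_j), with n-1 = 5:
  s[A,A] = ((1.5)·(1.5) + (-1.5)·(-1.5) + (2.5)·(2.5) + (3.5)·(3.5) + (-3.5)·(-3.5) + (-2.5)·(-2.5)) / 5 = 41.5/5 = 8.3
  s[A,B] = ((1.5)·(0.6667) + (-1.5)·(-1.3333) + (2.5)·(2.6667) + (3.5)·(-0.3333) + (-3.5)·(-3.3333) + (-2.5)·(1.6667)) / 5 = 16/5 = 3.2
  s[B,B] = ((0.6667)·(0.6667) + (-1.3333)·(-1.3333) + (2.6667)·(2.6667) + (-0.3333)·(-0.3333) + (-3.3333)·(-3.3333) + (1.6667)·(1.6667)) / 5 = 23.3333/5 = 4.6667
  Sample standard deviations s_i = √(s[i,i]):
  s(A) = √(8.3) = 2.881
  s(B) = √(4.6667) = 2.1602

Step 3 — r_{ij} = s_{ij} / (s_i · s_j):
  r[A,A] = 1 (diagonal).
  r[A,B] = 3.2 / (2.881 · 2.1602) = 3.2 / 6.2236 = 0.5142
  r[B,B] = 1 (diagonal).

R is symmetric with unit diagonal. Assembling:

R = [[1, 0.5142],
 [0.5142, 1]]


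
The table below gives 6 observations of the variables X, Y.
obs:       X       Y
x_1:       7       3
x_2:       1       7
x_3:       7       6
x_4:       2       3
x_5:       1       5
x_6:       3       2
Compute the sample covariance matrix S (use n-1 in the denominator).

Step 1 — column means:
  mean(X) = (7 + 1 + 7 + 2 + 1 + 3) / 6 = 21/6 = 3.5
  mean(Y) = (3 + 7 + 6 + 3 + 5 + 2) / 6 = 26/6 = 4.3333

Step 2 — sample covariance S[i,j] = (1/(n-1)) · Σ_k (x_{k,i} - mean_i) · (x_{k,j} - mean_j), with n-1 = 5.
  S[X,X] = ((3.5)·(3.5) + (-2.5)·(-2.5) + (3.5)·(3.5) + (-1.5)·(-1.5) + (-2.5)·(-2.5) + (-0.5)·(-0.5)) / 5 = 39.5/5 = 7.9
  S[X,Y] = ((3.5)·(-1.3333) + (-2.5)·(2.6667) + (3.5)·(1.6667) + (-1.5)·(-1.3333) + (-2.5)·(0.6667) + (-0.5)·(-2.3333)) / 5 = -4/5 = -0.8
  S[Y,Y] = ((-1.3333)·(-1.3333) + (2.6667)·(2.6667) + (1.6667)·(1.6667) + (-1.3333)·(-1.3333) + (0.6667)·(0.6667) + (-2.3333)·(-2.3333)) / 5 = 19.3333/5 = 3.8667

S is symmetric (S[j,i] = S[i,j]). Assembling:

S = [[7.9, -0.8],
 [-0.8, 3.8667]]


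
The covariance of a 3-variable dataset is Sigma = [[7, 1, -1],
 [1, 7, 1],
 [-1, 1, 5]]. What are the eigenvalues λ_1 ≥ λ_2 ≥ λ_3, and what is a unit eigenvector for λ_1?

Step 1 — characteristic polynomial p(λ) = det(λI - Sigma) = λ³ - tr·λ² + c_1·λ - det, where tr = trace, c_1 = sum of the principal 2×2 minors, det = det(Sigma):
  tr = 7 + 7 + 5 = 19,
  c_1 = (7·7 - (1)²) + (7·5 - (-1)²) + (7·5 - (1)²) = 48 + 34 + 34 = 116,
  det = 7·(7·5 - (1)²) - (1)·((1)·5 - (1)·(-1)) + (-1)·((1)·(1) - 7·(-1)) = 7·(34) - (1)·(6) + (-1)·(8) = 224.
  So p(λ) = λ³ - 19λ² + 116λ - 224.
Step 2 — look for an integer root (rational root theorem: any rational root is an integer divisor of 224). Testing λ = 4:
  p(4) = 64 - 304 + 464 - 224 = 0  ✓
  Dividing out (λ - 4): p(λ) = (λ - 4)(λ² - 15λ + 56).
Step 3 — remaining eigenvalues from the quadratic λ² - 15λ + 56 = 0:
  Δ = 15² - 4·56 = 225 - 224 = 1,  λ = (15 ± √1)/2 = (15 ± 1)/2 = 8 or 7.
  Sorted: λ_1 = 8,  λ_2 = 7,  λ_3 = 4  (check: sum = 19 = tr ✓).

Step 4 — unit eigenvector for λ_1 = 8: v spans the null space of (Sigma - λ_1 I), whose rows are
  r_1 = (-1, 1, -1),  r_2 = (1, -1, 1),  r_3 = (-1, 1, -3).
  v is orthogonal to every row, so take v ∝ r_1 × r_3 = ((1)·(-3) - (-1)·(1), (-1)·(-1) - (-1)·(-3), (-1)·(1) - (1)·(-1)) = (-2, -2, 0).
  Rescale (divide by 2; multiply by -1 so the first nonzero entry is positive): u = (1, 1, 0).
  ||u|| = √((1)² + (1)² + (0)²) = √(2) ≈ 1.4142,  v_1 = u/||u|| ≈ (0.7071, 0.7071, 0) (||v_1|| = 1).

λ_1 = 8,  λ_2 = 7,  λ_3 = 4;  v_1 ≈ (0.7071, 0.7071, 0)


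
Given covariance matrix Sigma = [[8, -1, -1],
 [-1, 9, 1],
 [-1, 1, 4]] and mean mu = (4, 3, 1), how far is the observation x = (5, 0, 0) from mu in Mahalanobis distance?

Step 1 — centre the observation: (x - mu) = (1, -3, -1).

Step 2 — invert Sigma (cofactor / det for 3×3, or solve directly):
  Sigma^{-1} = [[0.1301, 0.0112, 0.0297],
 [0.0112, 0.1152, -0.026],
 [0.0297, -0.026, 0.2639]].

Step 3 — form the quadratic (x - mu)^T · Sigma^{-1} · (x - mu):
  Sigma^{-1} · (x - mu) = (0.0669, -0.3086, -0.1561).
  (x - mu)^T · [Sigma^{-1} · (x - mu)] = (1)·(0.0669) + (-3)·(-0.3086) + (-1)·(-0.1561) = 1.1487.

Step 4 — take square root: d = √(1.1487) ≈ 1.0718.

d(x, mu) = √(1.1487) ≈ 1.0718


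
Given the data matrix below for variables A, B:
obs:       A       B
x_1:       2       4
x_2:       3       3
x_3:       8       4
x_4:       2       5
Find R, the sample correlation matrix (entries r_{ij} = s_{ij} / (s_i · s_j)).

Step 1 — column means:
  mean(A) = (2 + 3 + 8 + 2) / 4 = 15/4 = 3.75
  mean(B) = (4 + 3 + 4 + 5) / 4 = 16/4 = 4

Step 2 — sample variances and covariances s[i,j] = (1/(n-1)) · Σ_k (x_{k,i} - mean_i) · (x_{k,j} - mean_j), with n-1 = 3:
  s[A,A] = ((-1.75)·(-1.75) + (-0.75)·(-0.75) + (4.25)·(4.25) + (-1.75)·(-1.75)) / 3 = 24.75/3 = 8.25
  s[A,B] = ((-1.75)·(0) + (-0.75)·(-1) + (4.25)·(0) + (-1.75)·(1)) / 3 = -1/3 = -0.3333
  s[B,B] = ((0)·(0) + (-1)·(-1) + (0)·(0) + (1)·(1)) / 3 = 2/3 = 0.6667
  Sample standard deviations s_i = √(s[i,i]):
  s(A) = √(8.25) = 2.8723
  s(B) = √(0.6667) = 0.8165

Step 3 — r_{ij} = s_{ij} / (s_i · s_j):
  r[A,A] = 1 (diagonal).
  r[A,B] = -0.3333 / (2.8723 · 0.8165) = -0.3333 / 2.3452 = -0.1421
  r[B,B] = 1 (diagonal).

R is symmetric with unit diagonal. Assembling:

R = [[1, -0.1421],
 [-0.1421, 1]]


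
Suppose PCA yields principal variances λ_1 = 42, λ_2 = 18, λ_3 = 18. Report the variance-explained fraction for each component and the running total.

Step 1 — total variance = trace(Sigma) = Σ λ_i = 42 + 18 + 18 = 78.

Step 2 — fraction explained by component i = λ_i / Σ λ:
  PC1: 42/78 = 0.5385
  PC2: 18/78 = 0.2308
  PC3: 18/78 = 0.2308

Step 3 — cumulative fraction after k components = (λ_1 + ... + λ_k) / Σ λ:
  k = 1: 42/78 = 0.5385
  k = 2: (42 + 18)/78 = 60/78 = 0.7692
  k = 3: (42 + 18 + 18)/78 = 78/78 = 1

Summary (fraction, with percent):

explained: PC1 0.5385 (53.85%), PC2 0.2308 (23.08%), PC3 0.2308 (23.08%);  cumulative: 0.5385, 0.7692, 1


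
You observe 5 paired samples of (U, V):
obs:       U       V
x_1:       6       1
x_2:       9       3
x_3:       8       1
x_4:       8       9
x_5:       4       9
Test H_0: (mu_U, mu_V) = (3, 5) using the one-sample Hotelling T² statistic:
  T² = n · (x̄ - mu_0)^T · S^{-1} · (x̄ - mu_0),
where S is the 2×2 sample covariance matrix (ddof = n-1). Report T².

Step 1 — sample mean vector:
  mean(U) = (6 + 9 + 8 + 8 + 4) / 5 = 35/5 = 7
  mean(V) = (1 + 3 + 1 + 9 + 9) / 5 = 23/5 = 4.6
  x̄ = (7, 4.6),  deviation x̄ - mu_0 = (7, 4.6) - (3, 5) = (4, -0.4).

Step 2 — sample covariance matrix, S[i,j] = (1/(n-1)) · Σ_k (x_{k,i} - mean_i) · (x_{k,j} - mean_j), divisor n-1 = 4:
  S[U,U] = ((-1)·(-1) + (2)·(2) + (1)·(1) + (1)·(1) + (-3)·(-3)) / 4 = 16/4 = 4
  S[U,V] = ((-1)·(-3.6) + (2)·(-1.6) + (1)·(-3.6) + (1)·(4.4) + (-3)·(4.4)) / 4 = -12/4 = -3
  S[V,V] = ((-3.6)·(-3.6) + (-1.6)·(-1.6) + (-3.6)·(-3.6) + (4.4)·(4.4) + (4.4)·(4.4)) / 4 = 67.2/4 = 16.8
  S = [[4, -3],
 [-3, 16.8]].

Step 3 — invert S. det(S) = 4·16.8 - (-3)² = 58.2.
  S^{-1} = (1/det) · [[d, -b], [-b, a]] = [[0.2887, 0.0515],
 [0.0515, 0.0687]].

Step 4 — quadratic form (x̄ - mu_0)^T · S^{-1} · (x̄ - mu_0):
  S^{-1} · (x̄ - mu_0) = (1.134, 0.1787),
  (x̄ - mu_0)^T · [...] = (4)·(1.134) + (-0.4)·(0.1787) = 4.4646.

Step 5 — scale by n: T² = 5 · 4.4646 = 22.323.

T² ≈ 22.323


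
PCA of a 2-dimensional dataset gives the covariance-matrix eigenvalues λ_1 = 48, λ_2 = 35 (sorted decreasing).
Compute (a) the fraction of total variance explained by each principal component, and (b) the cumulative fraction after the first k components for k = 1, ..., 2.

Step 1 — total variance = trace(Sigma) = Σ λ_i = 48 + 35 = 83.

Step 2 — fraction explained by component i = λ_i / Σ λ:
  PC1: 48/83 = 0.5783
  PC2: 35/83 = 0.4217

Step 3 — cumulative fraction after k components = (λ_1 + ... + λ_k) / Σ λ:
  k = 1: 48/83 = 0.5783
  k = 2: (48 + 35)/83 = 83/83 = 1

Summary (fraction, with percent):

explained: PC1 0.5783 (57.83%), PC2 0.4217 (42.17%);  cumulative: 0.5783, 1


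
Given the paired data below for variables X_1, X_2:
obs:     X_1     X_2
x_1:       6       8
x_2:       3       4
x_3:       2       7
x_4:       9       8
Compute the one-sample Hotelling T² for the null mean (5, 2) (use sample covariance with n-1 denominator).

Step 1 — sample mean vector:
  mean(X_1) = (6 + 3 + 2 + 9) / 4 = 20/4 = 5
  mean(X_2) = (8 + 4 + 7 + 8) / 4 = 27/4 = 6.75
  x̄ = (5, 6.75),  deviation x̄ - mu_0 = (5, 6.75) - (5, 2) = (0, 4.75).

Step 2 — sample covariance matrix, S[i,j] = (1/(n-1)) · Σ_k (x_{k,i} - mean_i) · (x_{k,j} - mean_j), divisor n-1 = 3:
  S[X_1,X_1] = ((1)·(1) + (-2)·(-2) + (-3)·(-3) + (4)·(4)) / 3 = 30/3 = 10
  S[X_1,X_2] = ((1)·(1.25) + (-2)·(-2.75) + (-3)·(0.25) + (4)·(1.25)) / 3 = 11/3 = 3.6667
  S[X_2,X_2] = ((1.25)·(1.25) + (-2.75)·(-2.75) + (0.25)·(0.25) + (1.25)·(1.25)) / 3 = 10.75/3 = 3.5833
  S = [[10, 3.6667],
 [3.6667, 3.5833]].

Step 3 — invert S. det(S) = 10·3.5833 - (3.6667)² = 22.3889.
  S^{-1} = (1/det) · [[d, -b], [-b, a]] = [[0.16, -0.1638],
 [-0.1638, 0.4467]].

Step 4 — quadratic form (x̄ - mu_0)^T · S^{-1} · (x̄ - mu_0):
  S^{-1} · (x̄ - mu_0) = (-0.7779, 2.1216),
  (x̄ - mu_0)^T · [...] = (0)·(-0.7779) + (4.75)·(2.1216) = 10.0775.

Step 5 — scale by n: T² = 4 · 10.0775 = 40.3102.

T² ≈ 40.3102


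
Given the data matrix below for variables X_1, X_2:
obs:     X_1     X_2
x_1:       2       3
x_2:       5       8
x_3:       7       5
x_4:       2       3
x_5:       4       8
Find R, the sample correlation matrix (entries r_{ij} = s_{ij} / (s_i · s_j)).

Step 1 — column means:
  mean(X_1) = (2 + 5 + 7 + 2 + 4) / 5 = 20/5 = 4
  mean(X_2) = (3 + 8 + 5 + 3 + 8) / 5 = 27/5 = 5.4

Step 2 — sample variances and covariances s[i,j] = (1/(n-1)) · Σ_k (x_{k,i} - mean_i) · (x_{k,j} - mean_j), with n-1 = 4:
  s[X_1,X_1] = ((-2)·(-2) + (1)·(1) + (3)·(3) + (-2)·(-2) + (0)·(0)) / 4 = 18/4 = 4.5
  s[X_1,X_2] = ((-2)·(-2.4) + (1)·(2.6) + (3)·(-0.4) + (-2)·(-2.4) + (0)·(2.6)) / 4 = 11/4 = 2.75
  s[X_2,X_2] = ((-2.4)·(-2.4) + (2.6)·(2.6) + (-0.4)·(-0.4) + (-2.4)·(-2.4) + (2.6)·(2.6)) / 4 = 25.2/4 = 6.3
  Sample standard deviations s_i = √(s[i,i]):
  s(X_1) = √(4.5) = 2.1213
  s(X_2) = √(6.3) = 2.51

Step 3 — r_{ij} = s_{ij} / (s_i · s_j):
  r[X_1,X_1] = 1 (diagonal).
  r[X_1,X_2] = 2.75 / (2.1213 · 2.51) = 2.75 / 5.3245 = 0.5165
  r[X_2,X_2] = 1 (diagonal).

R is symmetric with unit diagonal. Assembling:

R = [[1, 0.5165],
 [0.5165, 1]]


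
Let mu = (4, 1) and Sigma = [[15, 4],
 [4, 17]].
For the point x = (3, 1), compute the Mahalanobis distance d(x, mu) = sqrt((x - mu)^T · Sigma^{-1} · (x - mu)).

Step 1 — centre the observation: (x - mu) = (-1, 0).

Step 2 — invert Sigma. det(Sigma) = 15·17 - (4)² = 239.
  Sigma^{-1} = (1/det) · [[d, -b], [-b, a]] = [[0.0711, -0.0167],
 [-0.0167, 0.0628]].

Step 3 — form the quadratic (x - mu)^T · Sigma^{-1} · (x - mu):
  Sigma^{-1} · (x - mu) = (-0.0711, 0.0167).
  (x - mu)^T · [Sigma^{-1} · (x - mu)] = (-1)·(-0.0711) + (0)·(0.0167) = 0.0711.

Step 4 — take square root: d = √(0.0711) ≈ 0.2667.

d(x, mu) = √(0.0711) ≈ 0.2667


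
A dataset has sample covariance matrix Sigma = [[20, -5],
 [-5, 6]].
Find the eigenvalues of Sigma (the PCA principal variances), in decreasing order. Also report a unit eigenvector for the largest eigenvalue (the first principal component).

Step 1 — characteristic polynomial of 2×2 Sigma:
  det(Sigma - λI) = λ² - trace · λ + det = 0.
  trace = 20 + 6 = 26, det = 20·6 - (-5)² = 95.
Step 2 — discriminant:
  Δ = trace² - 4·det = 676 - 380 = 296.
Step 3 — eigenvalues:
  λ = (trace ± √Δ)/2 = (26 ± 17.2047)/2,
  λ_1 = 21.6023,  λ_2 = 4.3977.

Step 4 — unit eigenvector for λ_1: solve (Sigma - λ_1 I)v = 0. First row:
  (20 - 21.6023)·v_x + (-5)·v_y = 0, i.e. (-1.6023)·v_x + (-5)·v_y = 0,
  so v ∝ (b, λ_1 - a) = (-5, 1.6023); multiply by -1 so the first entry is positive: u = (5, -1.6023).
  ||u|| = √((5)² + (-1.6023)²) = √(27.5674) ≈ 5.2505,
  v_1 = u/||u|| ≈ (0.9523, -0.3052) (||v_1|| = 1).

λ_1 = 21.6023,  λ_2 = 4.3977;  v_1 ≈ (0.9523, -0.3052)


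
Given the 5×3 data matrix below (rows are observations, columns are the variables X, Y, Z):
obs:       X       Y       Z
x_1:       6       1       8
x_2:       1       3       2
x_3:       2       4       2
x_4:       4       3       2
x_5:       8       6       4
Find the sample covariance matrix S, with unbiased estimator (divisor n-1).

Step 1 — column means:
  mean(X) = (6 + 1 + 2 + 4 + 8) / 5 = 21/5 = 4.2
  mean(Y) = (1 + 3 + 4 + 3 + 6) / 5 = 17/5 = 3.4
  mean(Z) = (8 + 2 + 2 + 2 + 4) / 5 = 18/5 = 3.6

Step 2 — sample covariance S[i,j] = (1/(n-1)) · Σ_k (x_{k,i} - mean_i) · (x_{k,j} - mean_j), with n-1 = 4.
  S[X,X] = ((1.8)·(1.8) + (-3.2)·(-3.2) + (-2.2)·(-2.2) + (-0.2)·(-0.2) + (3.8)·(3.8)) / 4 = 32.8/4 = 8.2
  S[X,Y] = ((1.8)·(-2.4) + (-3.2)·(-0.4) + (-2.2)·(0.6) + (-0.2)·(-0.4) + (3.8)·(2.6)) / 4 = 5.6/4 = 1.4
  S[X,Z] = ((1.8)·(4.4) + (-3.2)·(-1.6) + (-2.2)·(-1.6) + (-0.2)·(-1.6) + (3.8)·(0.4)) / 4 = 18.4/4 = 4.6
  S[Y,Y] = ((-2.4)·(-2.4) + (-0.4)·(-0.4) + (0.6)·(0.6) + (-0.4)·(-0.4) + (2.6)·(2.6)) / 4 = 13.2/4 = 3.3
  S[Y,Z] = ((-2.4)·(4.4) + (-0.4)·(-1.6) + (0.6)·(-1.6) + (-0.4)·(-1.6) + (2.6)·(0.4)) / 4 = -9.2/4 = -2.3
  S[Z,Z] = ((4.4)·(4.4) + (-1.6)·(-1.6) + (-1.6)·(-1.6) + (-1.6)·(-1.6) + (0.4)·(0.4)) / 4 = 27.2/4 = 6.8

S is symmetric (S[j,i] = S[i,j]). Assembling:

S = [[8.2, 1.4, 4.6],
 [1.4, 3.3, -2.3],
 [4.6, -2.3, 6.8]]


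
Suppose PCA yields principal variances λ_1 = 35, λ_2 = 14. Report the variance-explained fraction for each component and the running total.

Step 1 — total variance = trace(Sigma) = Σ λ_i = 35 + 14 = 49.

Step 2 — fraction explained by component i = λ_i / Σ λ:
  PC1: 35/49 = 0.7143
  PC2: 14/49 = 0.2857

Step 3 — cumulative fraction after k components = (λ_1 + ... + λ_k) / Σ λ:
  k = 1: 35/49 = 0.7143
  k = 2: (35 + 14)/49 = 49/49 = 1

Summary (fraction, with percent):

explained: PC1 0.7143 (71.43%), PC2 0.2857 (28.57%);  cumulative: 0.7143, 1


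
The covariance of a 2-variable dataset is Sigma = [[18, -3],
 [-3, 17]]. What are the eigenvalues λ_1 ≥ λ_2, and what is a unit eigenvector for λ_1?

Step 1 — characteristic polynomial of 2×2 Sigma:
  det(Sigma - λI) = λ² - trace · λ + det = 0.
  trace = 18 + 17 = 35, det = 18·17 - (-3)² = 297.
Step 2 — discriminant:
  Δ = trace² - 4·det = 1225 - 1188 = 37.
Step 3 — eigenvalues:
  λ = (trace ± √Δ)/2 = (35 ± 6.0828)/2,
  λ_1 = 20.5414,  λ_2 = 14.4586.

Step 4 — unit eigenvector for λ_1: solve (Sigma - λ_1 I)v = 0. First row:
  (18 - 20.5414)·v_x + (-3)·v_y = 0, i.e. (-2.5414)·v_x + (-3)·v_y = 0,
  so v ∝ (b, λ_1 - a) = (-3, 2.5414); multiply by -1 so the first entry is positive: u = (3, -2.5414).
  ||u|| = √((3)² + (-2.5414)²) = √(15.4586) ≈ 3.9317,
  v_1 = u/||u|| ≈ (0.763, -0.6464) (||v_1|| = 1).

λ_1 = 20.5414,  λ_2 = 14.4586;  v_1 ≈ (0.763, -0.6464)


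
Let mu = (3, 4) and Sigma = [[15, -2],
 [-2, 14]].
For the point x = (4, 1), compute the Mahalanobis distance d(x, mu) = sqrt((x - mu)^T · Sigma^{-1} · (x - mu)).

Step 1 — centre the observation: (x - mu) = (1, -3).

Step 2 — invert Sigma. det(Sigma) = 15·14 - (-2)² = 206.
  Sigma^{-1} = (1/det) · [[d, -b], [-b, a]] = [[0.068, 0.0097],
 [0.0097, 0.0728]].

Step 3 — form the quadratic (x - mu)^T · Sigma^{-1} · (x - mu):
  Sigma^{-1} · (x - mu) = (0.0388, -0.2087).
  (x - mu)^T · [Sigma^{-1} · (x - mu)] = (1)·(0.0388) + (-3)·(-0.2087) = 0.665.

Step 4 — take square root: d = √(0.665) ≈ 0.8155.

d(x, mu) = √(0.665) ≈ 0.8155


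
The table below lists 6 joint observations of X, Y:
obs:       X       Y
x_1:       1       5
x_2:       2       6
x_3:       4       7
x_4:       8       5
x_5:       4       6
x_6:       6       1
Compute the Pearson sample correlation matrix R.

Step 1 — column means:
  mean(X) = (1 + 2 + 4 + 8 + 4 + 6) / 6 = 25/6 = 4.1667
  mean(Y) = (5 + 6 + 7 + 5 + 6 + 1) / 6 = 30/6 = 5

Step 2 — sample variances and covariances s[i,j] = (1/(n-1)) · Σ_k (x_{k,i} - mean_i) · (x_{k,j} - mean_j), with n-1 = 5:
  s[X,X] = ((-3.1667)·(-3.1667) + (-2.1667)·(-2.1667) + (-0.1667)·(-0.1667) + (3.8333)·(3.8333) + (-0.1667)·(-0.1667) + (1.8333)·(1.8333)) / 5 = 32.8333/5 = 6.5667
  s[X,Y] = ((-3.1667)·(0) + (-2.1667)·(1) + (-0.1667)·(2) + (3.8333)·(0) + (-0.1667)·(1) + (1.8333)·(-4)) / 5 = -10/5 = -2
  s[Y,Y] = ((0)·(0) + (1)·(1) + (2)·(2) + (0)·(0) + (1)·(1) + (-4)·(-4)) / 5 = 22/5 = 4.4
  Sample standard deviations s_i = √(s[i,i]):
  s(X) = √(6.5667) = 2.5626
  s(Y) = √(4.4) = 2.0976

Step 3 — r_{ij} = s_{ij} / (s_i · s_j):
  r[X,X] = 1 (diagonal).
  r[X,Y] = -2 / (2.5626 · 2.0976) = -2 / 5.3753 = -0.3721
  r[Y,Y] = 1 (diagonal).

R is symmetric with unit diagonal. Assembling:

R = [[1, -0.3721],
 [-0.3721, 1]]


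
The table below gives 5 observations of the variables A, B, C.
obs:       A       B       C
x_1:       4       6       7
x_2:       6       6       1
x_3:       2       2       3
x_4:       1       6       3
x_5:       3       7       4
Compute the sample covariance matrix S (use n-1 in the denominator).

Step 1 — column means:
  mean(A) = (4 + 6 + 2 + 1 + 3) / 5 = 16/5 = 3.2
  mean(B) = (6 + 6 + 2 + 6 + 7) / 5 = 27/5 = 5.4
  mean(C) = (7 + 1 + 3 + 3 + 4) / 5 = 18/5 = 3.6

Step 2 — sample covariance S[i,j] = (1/(n-1)) · Σ_k (x_{k,i} - mean_i) · (x_{k,j} - mean_j), with n-1 = 4.
  S[A,A] = ((0.8)·(0.8) + (2.8)·(2.8) + (-1.2)·(-1.2) + (-2.2)·(-2.2) + (-0.2)·(-0.2)) / 4 = 14.8/4 = 3.7
  S[A,B] = ((0.8)·(0.6) + (2.8)·(0.6) + (-1.2)·(-3.4) + (-2.2)·(0.6) + (-0.2)·(1.6)) / 4 = 4.6/4 = 1.15
  S[A,C] = ((0.8)·(3.4) + (2.8)·(-2.6) + (-1.2)·(-0.6) + (-2.2)·(-0.6) + (-0.2)·(0.4)) / 4 = -2.6/4 = -0.65
  S[B,B] = ((0.6)·(0.6) + (0.6)·(0.6) + (-3.4)·(-3.4) + (0.6)·(0.6) + (1.6)·(1.6)) / 4 = 15.2/4 = 3.8
  S[B,C] = ((0.6)·(3.4) + (0.6)·(-2.6) + (-3.4)·(-0.6) + (0.6)·(-0.6) + (1.6)·(0.4)) / 4 = 2.8/4 = 0.7
  S[C,C] = ((3.4)·(3.4) + (-2.6)·(-2.6) + (-0.6)·(-0.6) + (-0.6)·(-0.6) + (0.4)·(0.4)) / 4 = 19.2/4 = 4.8

S is symmetric (S[j,i] = S[i,j]). Assembling:

S = [[3.7, 1.15, -0.65],
 [1.15, 3.8, 0.7],
 [-0.65, 0.7, 4.8]]


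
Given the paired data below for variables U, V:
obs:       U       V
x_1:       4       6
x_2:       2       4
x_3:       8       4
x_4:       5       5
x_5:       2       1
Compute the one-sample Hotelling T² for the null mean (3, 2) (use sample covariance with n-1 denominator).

Step 1 — sample mean vector:
  mean(U) = (4 + 2 + 8 + 5 + 2) / 5 = 21/5 = 4.2
  mean(V) = (6 + 4 + 4 + 5 + 1) / 5 = 20/5 = 4
  x̄ = (4.2, 4),  deviation x̄ - mu_0 = (4.2, 4) - (3, 2) = (1.2, 2).

Step 2 — sample covariance matrix, S[i,j] = (1/(n-1)) · Σ_k (x_{k,i} - mean_i) · (x_{k,j} - mean_j), divisor n-1 = 4:
  S[U,U] = ((-0.2)·(-0.2) + (-2.2)·(-2.2) + (3.8)·(3.8) + (0.8)·(0.8) + (-2.2)·(-2.2)) / 4 = 24.8/4 = 6.2
  S[U,V] = ((-0.2)·(2) + (-2.2)·(0) + (3.8)·(0) + (0.8)·(1) + (-2.2)·(-3)) / 4 = 7/4 = 1.75
  S[V,V] = ((2)·(2) + (0)·(0) + (0)·(0) + (1)·(1) + (-3)·(-3)) / 4 = 14/4 = 3.5
  S = [[6.2, 1.75],
 [1.75, 3.5]].

Step 3 — invert S. det(S) = 6.2·3.5 - (1.75)² = 18.6375.
  S^{-1} = (1/det) · [[d, -b], [-b, a]] = [[0.1878, -0.0939],
 [-0.0939, 0.3327]].

Step 4 — quadratic form (x̄ - mu_0)^T · S^{-1} · (x̄ - mu_0):
  S^{-1} · (x̄ - mu_0) = (0.0376, 0.5526),
  (x̄ - mu_0)^T · [...] = (1.2)·(0.0376) + (2)·(0.5526) = 1.1504.

Step 5 — scale by n: T² = 5 · 1.1504 = 5.7518.

T² ≈ 5.7518


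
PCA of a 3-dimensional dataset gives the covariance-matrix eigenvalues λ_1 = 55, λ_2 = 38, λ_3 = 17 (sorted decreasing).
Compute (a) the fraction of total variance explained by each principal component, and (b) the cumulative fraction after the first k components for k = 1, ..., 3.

Step 1 — total variance = trace(Sigma) = Σ λ_i = 55 + 38 + 17 = 110.

Step 2 — fraction explained by component i = λ_i / Σ λ:
  PC1: 55/110 = 0.5
  PC2: 38/110 = 0.3455
  PC3: 17/110 = 0.1545

Step 3 — cumulative fraction after k components = (λ_1 + ... + λ_k) / Σ λ:
  k = 1: 55/110 = 0.5
  k = 2: (55 + 38)/110 = 93/110 = 0.8455
  k = 3: (55 + 38 + 17)/110 = 110/110 = 1

Summary (fraction, with percent):

explained: PC1 0.5 (50%), PC2 0.3455 (34.55%), PC3 0.1545 (15.45%);  cumulative: 0.5, 0.8455, 1


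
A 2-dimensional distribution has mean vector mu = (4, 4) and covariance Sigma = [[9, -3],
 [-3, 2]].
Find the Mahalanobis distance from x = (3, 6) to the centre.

Step 1 — centre the observation: (x - mu) = (-1, 2).

Step 2 — invert Sigma. det(Sigma) = 9·2 - (-3)² = 9.
  Sigma^{-1} = (1/det) · [[d, -b], [-b, a]] = [[0.2222, 0.3333],
 [0.3333, 1]].

Step 3 — form the quadratic (x - mu)^T · Sigma^{-1} · (x - mu):
  Sigma^{-1} · (x - mu) = (0.4444, 1.6667).
  (x - mu)^T · [Sigma^{-1} · (x - mu)] = (-1)·(0.4444) + (2)·(1.6667) = 2.8889.

Step 4 — take square root: d = √(2.8889) ≈ 1.6997.

d(x, mu) = √(2.8889) ≈ 1.6997
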